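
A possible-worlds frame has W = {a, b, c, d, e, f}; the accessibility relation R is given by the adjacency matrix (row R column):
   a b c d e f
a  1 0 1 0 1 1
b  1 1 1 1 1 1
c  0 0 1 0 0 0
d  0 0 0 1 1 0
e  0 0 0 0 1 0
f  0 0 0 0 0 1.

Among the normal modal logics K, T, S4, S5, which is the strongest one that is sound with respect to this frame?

Reflexive (axiom T): yes — every world is R-related to itself.
Transitive (axiom 4): yes — every two-step R-path is closed by a direct edge.
Euclidean (axiom 5): no — a R c and a R e, but not c R e.
So F validates K, T, S4; S5 would additionally require R to be Euclidean. The strongest is S4.

S4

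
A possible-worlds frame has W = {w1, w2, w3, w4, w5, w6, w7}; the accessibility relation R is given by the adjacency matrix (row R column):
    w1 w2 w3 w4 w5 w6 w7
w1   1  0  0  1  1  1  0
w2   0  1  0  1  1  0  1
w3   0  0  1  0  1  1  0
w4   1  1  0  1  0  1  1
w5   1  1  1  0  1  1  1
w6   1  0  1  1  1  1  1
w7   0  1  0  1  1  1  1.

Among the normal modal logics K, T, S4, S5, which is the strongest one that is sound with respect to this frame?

T

Reflexive (axiom T): yes — every world is R-related to itself.
Transitive (axiom 4): no — w1 R w4 and w4 R w2, but not w1 R w2.
Euclidean (axiom 5): no — w1 R w4 and w1 R w5, but not w4 R w5.
So F validates K, T; S4 would additionally require R to be transitive. The strongest is T.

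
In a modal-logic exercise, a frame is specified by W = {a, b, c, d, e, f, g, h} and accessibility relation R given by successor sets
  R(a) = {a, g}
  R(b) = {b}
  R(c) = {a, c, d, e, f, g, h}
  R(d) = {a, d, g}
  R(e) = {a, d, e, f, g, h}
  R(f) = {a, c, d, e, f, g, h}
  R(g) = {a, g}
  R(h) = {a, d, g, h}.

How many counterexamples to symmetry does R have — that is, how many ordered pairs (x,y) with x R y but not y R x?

18

Enumerating: (c,a), (c,d), (c,e), (c,g), (c,h), (d,a), (d,g), (e,a), (e,d), (e,g), (e,h), (f,a), (f,d), (f,g), (f,h), (h,a), (h,d), (h,g).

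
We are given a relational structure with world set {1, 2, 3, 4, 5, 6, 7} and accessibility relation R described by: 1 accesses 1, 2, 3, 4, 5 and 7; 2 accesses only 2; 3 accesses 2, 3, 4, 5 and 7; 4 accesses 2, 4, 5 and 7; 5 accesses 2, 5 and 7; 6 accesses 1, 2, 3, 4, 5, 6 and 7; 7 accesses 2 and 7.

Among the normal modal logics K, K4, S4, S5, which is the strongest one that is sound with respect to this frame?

Transitive (axiom 4): yes — every two-step R-path is closed by a direct edge.
Reflexive (axiom T): yes — every world is R-related to itself.
Euclidean (axiom 5): no — 1 R 2 and 1 R 3, but not 2 R 3.
So F validates K, K4, S4; S5 would additionally require R to be Euclidean. The strongest is S4.

S4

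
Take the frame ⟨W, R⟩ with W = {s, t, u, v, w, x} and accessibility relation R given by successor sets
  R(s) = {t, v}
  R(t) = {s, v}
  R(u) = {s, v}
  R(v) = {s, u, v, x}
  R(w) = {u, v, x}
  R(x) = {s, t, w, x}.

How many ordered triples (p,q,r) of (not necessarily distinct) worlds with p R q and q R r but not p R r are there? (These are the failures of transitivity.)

22

Enumerating: (s,t,s), (s,v,s), (s,v,u), (s,v,x), (t,s,t), (t,v,u), (t,v,x), (u,s,t), (u,v,u), (u,v,x), (v,s,t), (v,x,t), … and 10 more.
Total: 22.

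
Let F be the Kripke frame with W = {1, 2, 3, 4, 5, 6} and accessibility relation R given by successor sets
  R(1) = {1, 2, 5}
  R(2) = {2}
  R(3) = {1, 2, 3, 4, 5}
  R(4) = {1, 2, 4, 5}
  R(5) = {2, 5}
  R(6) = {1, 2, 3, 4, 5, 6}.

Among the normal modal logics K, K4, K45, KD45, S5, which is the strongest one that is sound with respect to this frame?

K4

Transitive (axiom 4): yes — every two-step R-path is closed by a direct edge.
Euclidean (axiom 5): no — 1 R 2 and 1 R 5, but not 2 R 5.
Serial (axiom D): yes — every world has a successor (e.g. 1 R 1).
Reflexive (axiom T): yes — every world is R-related to itself.
So F validates K, K4; K45 would additionally require R to be Euclidean. The strongest is K4.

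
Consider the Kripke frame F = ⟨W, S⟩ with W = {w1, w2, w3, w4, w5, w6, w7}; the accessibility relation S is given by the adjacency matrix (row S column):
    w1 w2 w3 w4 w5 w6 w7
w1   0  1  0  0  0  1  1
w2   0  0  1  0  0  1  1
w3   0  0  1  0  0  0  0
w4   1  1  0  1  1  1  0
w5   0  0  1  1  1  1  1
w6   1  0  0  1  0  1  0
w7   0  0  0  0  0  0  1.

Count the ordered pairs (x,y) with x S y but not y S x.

Enumerating: (w1,w2), (w1,w7), (w2,w3), (w2,w6), (w2,w7), (w4,w1), (w4,w2), (w5,w3), (w5,w6), (w5,w7).

10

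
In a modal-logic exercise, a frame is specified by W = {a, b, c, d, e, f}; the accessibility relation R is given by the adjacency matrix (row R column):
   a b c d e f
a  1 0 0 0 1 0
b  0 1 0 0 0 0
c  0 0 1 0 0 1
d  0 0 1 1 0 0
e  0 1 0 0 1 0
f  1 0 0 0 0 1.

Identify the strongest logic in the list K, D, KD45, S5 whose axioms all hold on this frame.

Serial (axiom D): yes — every world has a successor (e.g. a R a).
Euclidean (axiom 5): no — a R e and a R a, but not e R a.
Transitive (axiom 4): no — a R e and e R b, but not a R b.
Reflexive (axiom T): yes — every world is R-related to itself.
So F validates K, D; KD45 would additionally require R to be Euclidean and transitive. The strongest is D.

D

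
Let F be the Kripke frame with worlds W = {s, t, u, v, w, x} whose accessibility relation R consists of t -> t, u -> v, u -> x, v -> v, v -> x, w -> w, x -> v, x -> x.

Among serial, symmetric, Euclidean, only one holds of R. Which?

Euclidean

Serial: no — s has no R-successor.
Symmetric: no — u R v but not v R u.
Euclidean: yes — any two successors of a common world are R-related.
Only Euclidean holds.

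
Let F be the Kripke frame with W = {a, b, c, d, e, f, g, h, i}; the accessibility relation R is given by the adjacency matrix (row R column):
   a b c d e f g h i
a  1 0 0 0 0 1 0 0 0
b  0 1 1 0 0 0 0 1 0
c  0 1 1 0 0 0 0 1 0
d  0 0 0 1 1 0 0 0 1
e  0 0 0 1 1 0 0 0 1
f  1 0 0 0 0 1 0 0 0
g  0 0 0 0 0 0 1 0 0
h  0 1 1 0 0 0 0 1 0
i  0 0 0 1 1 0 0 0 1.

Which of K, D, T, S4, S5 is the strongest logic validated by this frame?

S5

Serial (axiom D): yes — every world has a successor (e.g. a R a).
Reflexive (axiom T): yes — every world is R-related to itself.
Transitive (axiom 4): yes — every two-step R-path is closed by a direct edge.
Euclidean (axiom 5): yes — any two successors of a common world are R-related.
So F validates K, D, T, S4, S5. The strongest is S5.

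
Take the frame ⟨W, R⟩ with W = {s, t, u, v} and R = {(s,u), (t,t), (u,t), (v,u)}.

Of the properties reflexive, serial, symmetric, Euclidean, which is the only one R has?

serial

Reflexive: no — s is not related to itself.
Serial: yes — every world has a successor (e.g. s R u).
Symmetric: no — s R u but not u R s.
Euclidean: no — s R u and s R u, but not u R u.
Only serial holds.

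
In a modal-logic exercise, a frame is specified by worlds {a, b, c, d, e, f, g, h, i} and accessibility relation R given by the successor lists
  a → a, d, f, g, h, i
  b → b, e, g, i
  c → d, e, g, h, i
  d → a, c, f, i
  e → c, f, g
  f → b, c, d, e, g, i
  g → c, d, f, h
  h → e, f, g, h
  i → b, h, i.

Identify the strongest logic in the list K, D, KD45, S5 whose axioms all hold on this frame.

D

Serial (axiom D): yes — every world has a successor (e.g. a R a).
Euclidean (axiom 5): no — a R d and a R g, but not d R g.
Transitive (axiom 4): no — a R d and d R c, but not a R c.
Reflexive (axiom T): no — c is not related to itself.
So F validates K, D; KD45 would additionally require R to be Euclidean and transitive. The strongest is D.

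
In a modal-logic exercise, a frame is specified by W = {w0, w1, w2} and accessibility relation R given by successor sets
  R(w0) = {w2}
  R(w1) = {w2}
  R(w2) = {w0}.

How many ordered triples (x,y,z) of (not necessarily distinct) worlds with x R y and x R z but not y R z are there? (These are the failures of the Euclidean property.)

Enumerating: (w0,w2,w2), (w1,w2,w2), (w2,w0,w0).

3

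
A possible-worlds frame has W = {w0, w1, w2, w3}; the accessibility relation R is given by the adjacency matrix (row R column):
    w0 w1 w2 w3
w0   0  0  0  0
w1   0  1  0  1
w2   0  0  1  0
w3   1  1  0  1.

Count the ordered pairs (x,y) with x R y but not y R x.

Enumerating: (w3,w0).

1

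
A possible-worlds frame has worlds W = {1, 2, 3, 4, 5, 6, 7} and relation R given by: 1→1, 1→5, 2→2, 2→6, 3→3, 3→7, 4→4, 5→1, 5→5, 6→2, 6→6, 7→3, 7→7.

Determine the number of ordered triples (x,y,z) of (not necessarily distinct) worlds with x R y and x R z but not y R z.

0

R is Euclidean; there are no such tuples.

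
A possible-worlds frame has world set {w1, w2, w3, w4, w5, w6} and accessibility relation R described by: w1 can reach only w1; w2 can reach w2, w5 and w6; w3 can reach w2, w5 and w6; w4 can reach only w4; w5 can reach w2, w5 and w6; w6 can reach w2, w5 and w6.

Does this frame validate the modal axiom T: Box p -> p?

Axiom T corresponds to the accessibility relation being reflexive.
Reflexive: no — w3 is not related to itself.

No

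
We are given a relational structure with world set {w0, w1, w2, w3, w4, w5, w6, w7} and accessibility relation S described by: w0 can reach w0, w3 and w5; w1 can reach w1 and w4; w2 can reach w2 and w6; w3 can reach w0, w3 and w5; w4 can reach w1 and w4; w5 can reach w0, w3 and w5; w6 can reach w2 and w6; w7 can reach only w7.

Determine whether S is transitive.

Transitive: yes — every two-step S-path is closed by a direct edge.

Yes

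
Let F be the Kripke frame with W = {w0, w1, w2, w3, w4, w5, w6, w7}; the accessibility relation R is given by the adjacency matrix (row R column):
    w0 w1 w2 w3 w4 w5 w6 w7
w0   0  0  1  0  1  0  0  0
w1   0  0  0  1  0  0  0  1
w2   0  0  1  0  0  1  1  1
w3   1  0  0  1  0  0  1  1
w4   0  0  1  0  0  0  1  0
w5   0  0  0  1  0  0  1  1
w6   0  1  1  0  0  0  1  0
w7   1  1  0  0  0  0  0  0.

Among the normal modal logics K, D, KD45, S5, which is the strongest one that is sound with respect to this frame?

D

Serial (axiom D): yes — every world has a successor (e.g. w0 R w2).
Euclidean (axiom 5): no — w0 R w2 and w0 R w4, but not w2 R w4.
Transitive (axiom 4): no — w0 R w2 and w2 R w5, but not w0 R w5.
Reflexive (axiom T): no — w0 is not related to itself.
So F validates K, D; KD45 would additionally require R to be Euclidean and transitive. The strongest is D.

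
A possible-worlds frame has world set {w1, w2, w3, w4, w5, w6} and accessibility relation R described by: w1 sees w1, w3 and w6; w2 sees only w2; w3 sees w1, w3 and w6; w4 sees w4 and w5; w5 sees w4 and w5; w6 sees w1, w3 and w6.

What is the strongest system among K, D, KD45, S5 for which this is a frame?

S5

Serial (axiom D): yes — every world has a successor (e.g. w1 R w1).
Euclidean (axiom 5): yes — any two successors of a common world are R-related.
Transitive (axiom 4): yes — every two-step R-path is closed by a direct edge.
Reflexive (axiom T): yes — every world is R-related to itself.
So F validates K, D, KD45, S5. The strongest is S5.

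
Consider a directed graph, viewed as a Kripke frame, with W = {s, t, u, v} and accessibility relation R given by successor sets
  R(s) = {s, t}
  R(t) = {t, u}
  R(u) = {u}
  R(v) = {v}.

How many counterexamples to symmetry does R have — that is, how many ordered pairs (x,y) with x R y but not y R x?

Enumerating: (s,t), (t,u).

2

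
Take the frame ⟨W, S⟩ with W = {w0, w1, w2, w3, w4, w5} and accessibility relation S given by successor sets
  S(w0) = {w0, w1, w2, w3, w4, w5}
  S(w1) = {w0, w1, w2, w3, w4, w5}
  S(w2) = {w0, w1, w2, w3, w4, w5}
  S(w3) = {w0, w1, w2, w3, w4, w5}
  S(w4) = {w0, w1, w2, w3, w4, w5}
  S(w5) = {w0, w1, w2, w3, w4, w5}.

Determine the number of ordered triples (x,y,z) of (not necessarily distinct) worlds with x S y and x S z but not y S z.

S is Euclidean; there are no such tuples.

0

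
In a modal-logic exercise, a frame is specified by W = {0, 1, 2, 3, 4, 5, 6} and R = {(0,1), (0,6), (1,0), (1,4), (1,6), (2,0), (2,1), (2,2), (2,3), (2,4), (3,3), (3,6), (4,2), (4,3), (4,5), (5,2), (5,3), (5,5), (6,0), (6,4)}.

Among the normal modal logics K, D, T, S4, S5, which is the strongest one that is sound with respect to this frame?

D

Serial (axiom D): yes — every world has a successor (e.g. 0 R 1).
Reflexive (axiom T): no — 0 is not related to itself.
Transitive (axiom 4): no — 0 R 1 and 1 R 4, but not 0 R 4.
Euclidean (axiom 5): no — 0 R 6 and 0 R 1, but not 6 R 1.
So F validates K, D; T would additionally require R to be reflexive. The strongest is D.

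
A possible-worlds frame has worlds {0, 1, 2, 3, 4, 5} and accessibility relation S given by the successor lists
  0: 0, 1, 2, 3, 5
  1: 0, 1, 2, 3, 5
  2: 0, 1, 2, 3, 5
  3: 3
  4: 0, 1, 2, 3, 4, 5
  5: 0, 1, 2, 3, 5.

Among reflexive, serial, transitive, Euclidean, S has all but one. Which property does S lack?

Euclidean

Reflexive: yes — every world is S-related to itself.
Serial: yes — every world has a successor (e.g. 0 S 0).
Transitive: yes — every two-step S-path is closed by a direct edge.
Euclidean: no — 0 S 3 and 0 S 1, but not 3 S 1.
Only Euclidean fails.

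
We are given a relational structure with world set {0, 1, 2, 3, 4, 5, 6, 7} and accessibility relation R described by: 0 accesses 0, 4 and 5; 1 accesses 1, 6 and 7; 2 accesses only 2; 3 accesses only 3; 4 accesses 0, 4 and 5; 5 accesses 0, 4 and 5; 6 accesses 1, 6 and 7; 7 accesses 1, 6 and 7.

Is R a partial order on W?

Reflexive: yes — every world is R-related to itself.
Transitive: yes — every two-step R-path is closed by a direct edge.
Antisymmetric: no — 0 R 4 and 4 R 0 with 0 ≠ 4.
So R is not a partial order.

No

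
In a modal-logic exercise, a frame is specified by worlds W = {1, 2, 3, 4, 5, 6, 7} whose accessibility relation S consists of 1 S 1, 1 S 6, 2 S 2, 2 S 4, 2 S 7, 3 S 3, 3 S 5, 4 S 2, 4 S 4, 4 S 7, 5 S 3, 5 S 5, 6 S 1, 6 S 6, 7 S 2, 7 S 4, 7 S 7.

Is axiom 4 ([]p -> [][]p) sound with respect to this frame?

Axiom 4 corresponds to the accessibility relation being transitive.
Transitive: yes — every two-step S-path is closed by a direct edge.

Yes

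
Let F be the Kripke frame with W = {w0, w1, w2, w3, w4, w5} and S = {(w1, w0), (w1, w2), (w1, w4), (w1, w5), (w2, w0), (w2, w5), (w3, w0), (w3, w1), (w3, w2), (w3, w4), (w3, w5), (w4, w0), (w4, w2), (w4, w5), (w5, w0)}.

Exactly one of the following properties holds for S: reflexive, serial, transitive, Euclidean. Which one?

Reflexive: no — w0 is not related to itself.
Serial: no — w0 has no S-successor.
Transitive: yes — every two-step S-path is closed by a direct edge.
Euclidean: no — w1 S w0 and w1 S w2, but not w0 S w2.
Only transitive holds.

transitive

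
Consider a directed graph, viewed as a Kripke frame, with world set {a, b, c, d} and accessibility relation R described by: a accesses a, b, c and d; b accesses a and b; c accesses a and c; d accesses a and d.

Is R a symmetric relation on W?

Symmetric: yes — every pair in R has its reverse in R.

Yes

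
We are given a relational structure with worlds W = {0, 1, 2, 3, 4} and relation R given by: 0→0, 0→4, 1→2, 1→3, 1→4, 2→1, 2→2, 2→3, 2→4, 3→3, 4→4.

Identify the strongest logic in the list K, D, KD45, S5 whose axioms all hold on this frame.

D

Serial (axiom D): yes — every world has a successor (e.g. 0 R 0).
Euclidean (axiom 5): no — 1 R 3 and 1 R 2, but not 3 R 2.
Transitive (axiom 4): no — 1 R 2 and 2 R 1, but not 1 R 1.
Reflexive (axiom T): no — 1 is not related to itself.
So F validates K, D; KD45 would additionally require R to be Euclidean and transitive. The strongest is D.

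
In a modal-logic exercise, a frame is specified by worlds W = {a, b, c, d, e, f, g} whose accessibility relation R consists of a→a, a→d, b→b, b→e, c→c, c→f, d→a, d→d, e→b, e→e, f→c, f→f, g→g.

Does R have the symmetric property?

Yes

Symmetric: yes — every pair in R has its reverse in R.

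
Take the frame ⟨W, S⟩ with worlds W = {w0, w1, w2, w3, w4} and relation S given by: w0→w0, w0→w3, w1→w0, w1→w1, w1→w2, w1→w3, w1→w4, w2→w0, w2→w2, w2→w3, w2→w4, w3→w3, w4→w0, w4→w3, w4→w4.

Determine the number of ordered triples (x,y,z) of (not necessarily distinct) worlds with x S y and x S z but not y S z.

20

Enumerating: (w0,w3,w0), (w1,w0,w1), (w1,w0,w2), (w1,w0,w4), (w1,w2,w1), (w1,w3,w0), (w1,w3,w1), (w1,w3,w2), (w1,w3,w4), (w1,w4,w1), (w1,w4,w2), (w2,w0,w2), … and 8 more.
Total: 20.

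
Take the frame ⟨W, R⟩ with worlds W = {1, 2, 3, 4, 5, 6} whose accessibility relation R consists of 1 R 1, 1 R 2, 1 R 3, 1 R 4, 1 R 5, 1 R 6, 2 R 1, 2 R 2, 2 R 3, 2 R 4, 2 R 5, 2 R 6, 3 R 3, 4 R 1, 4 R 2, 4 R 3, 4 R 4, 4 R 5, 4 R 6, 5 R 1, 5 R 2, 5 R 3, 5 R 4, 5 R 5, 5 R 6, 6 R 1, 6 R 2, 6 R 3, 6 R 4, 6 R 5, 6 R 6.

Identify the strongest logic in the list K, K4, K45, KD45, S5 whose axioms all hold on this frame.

Transitive (axiom 4): yes — every two-step R-path is closed by a direct edge.
Euclidean (axiom 5): no — 1 R 3 and 1 R 2, but not 3 R 2.
Serial (axiom D): yes — every world has a successor (e.g. 1 R 1).
Reflexive (axiom T): yes — every world is R-related to itself.
So F validates K, K4; K45 would additionally require R to be Euclidean. The strongest is K4.

K4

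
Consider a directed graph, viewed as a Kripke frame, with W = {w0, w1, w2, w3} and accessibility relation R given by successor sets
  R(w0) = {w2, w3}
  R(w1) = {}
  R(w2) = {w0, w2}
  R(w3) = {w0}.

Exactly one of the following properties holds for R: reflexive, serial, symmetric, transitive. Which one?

symmetric

Reflexive: no — w0 is not related to itself.
Serial: no — w1 has no R-successor.
Symmetric: yes — every pair in R has its reverse in R.
Transitive: no — w2 R w0 and w0 R w3, but not w2 R w3.
Only symmetric holds.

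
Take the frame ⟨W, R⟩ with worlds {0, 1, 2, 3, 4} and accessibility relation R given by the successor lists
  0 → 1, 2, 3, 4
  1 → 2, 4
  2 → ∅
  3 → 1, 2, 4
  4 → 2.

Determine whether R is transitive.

Transitive: yes — every two-step R-path is closed by a direct edge.

Yes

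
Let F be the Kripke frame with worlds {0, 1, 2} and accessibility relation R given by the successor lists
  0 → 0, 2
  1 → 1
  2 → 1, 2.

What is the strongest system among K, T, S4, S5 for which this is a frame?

Reflexive (axiom T): yes — every world is R-related to itself.
Transitive (axiom 4): no — 0 R 2 and 2 R 1, but not 0 R 1.
Euclidean (axiom 5): no — 0 R 2 and 0 R 0, but not 2 R 0.
So F validates K, T; S4 would additionally require R to be transitive. The strongest is T.

T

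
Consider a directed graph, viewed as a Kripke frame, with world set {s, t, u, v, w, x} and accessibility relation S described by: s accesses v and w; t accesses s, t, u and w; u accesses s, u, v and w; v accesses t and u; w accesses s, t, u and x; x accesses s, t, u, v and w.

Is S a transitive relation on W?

No

Transitive: no — s S v and v S t, but not s S t.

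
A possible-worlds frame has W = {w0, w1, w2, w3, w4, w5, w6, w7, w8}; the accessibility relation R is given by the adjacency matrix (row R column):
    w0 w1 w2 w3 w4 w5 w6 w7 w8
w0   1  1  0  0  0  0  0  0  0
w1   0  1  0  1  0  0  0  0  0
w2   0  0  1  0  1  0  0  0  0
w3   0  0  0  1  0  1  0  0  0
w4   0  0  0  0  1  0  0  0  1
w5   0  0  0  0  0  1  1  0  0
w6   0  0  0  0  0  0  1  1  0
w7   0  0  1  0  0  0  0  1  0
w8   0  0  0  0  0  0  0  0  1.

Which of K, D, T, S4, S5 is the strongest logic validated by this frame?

Serial (axiom D): yes — every world has a successor (e.g. w0 R w0).
Reflexive (axiom T): yes — every world is R-related to itself.
Transitive (axiom 4): no — w0 R w1 and w1 R w3, but not w0 R w3.
Euclidean (axiom 5): no — w0 R w1 and w0 R w0, but not w1 R w0.
So F validates K, D, T; S4 would additionally require R to be transitive. The strongest is T.

T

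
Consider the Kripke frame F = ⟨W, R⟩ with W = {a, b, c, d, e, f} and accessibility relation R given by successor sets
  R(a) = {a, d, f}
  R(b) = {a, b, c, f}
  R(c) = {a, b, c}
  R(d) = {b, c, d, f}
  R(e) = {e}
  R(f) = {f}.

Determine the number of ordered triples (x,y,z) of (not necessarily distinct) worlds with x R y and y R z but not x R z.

Enumerating: (a,d,b), (a,d,c), (b,a,d), (c,a,d), (c,a,f), (c,b,f), (d,b,a), (d,c,a).

8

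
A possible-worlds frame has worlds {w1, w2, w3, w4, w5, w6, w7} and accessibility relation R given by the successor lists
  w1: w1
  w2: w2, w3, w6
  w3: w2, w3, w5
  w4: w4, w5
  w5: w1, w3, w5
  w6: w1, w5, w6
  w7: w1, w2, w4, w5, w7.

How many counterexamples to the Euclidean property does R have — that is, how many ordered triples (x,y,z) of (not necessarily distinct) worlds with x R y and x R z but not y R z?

Enumerating: (w2,w3,w6), (w2,w6,w2), (w2,w6,w3), (w3,w2,w5), (w3,w5,w2), (w4,w5,w4), (w5,w1,w3), (w5,w1,w5), (w5,w3,w1), (w6,w1,w5), (w6,w1,w6), (w6,w5,w6), … and 14 more.
Total: 26.

26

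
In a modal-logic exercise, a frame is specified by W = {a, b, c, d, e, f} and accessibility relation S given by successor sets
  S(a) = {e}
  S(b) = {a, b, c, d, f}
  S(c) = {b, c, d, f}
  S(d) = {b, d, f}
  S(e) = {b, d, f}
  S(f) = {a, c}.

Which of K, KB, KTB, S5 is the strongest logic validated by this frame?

K

Symmetric (axiom B): no — a S e but not e S a.
Reflexive (axiom T): no — a is not related to itself.
Euclidean (axiom 5): no — b S a and b S c, but not a S c.
So F validates K; KB would additionally require S to be symmetric. The strongest is K.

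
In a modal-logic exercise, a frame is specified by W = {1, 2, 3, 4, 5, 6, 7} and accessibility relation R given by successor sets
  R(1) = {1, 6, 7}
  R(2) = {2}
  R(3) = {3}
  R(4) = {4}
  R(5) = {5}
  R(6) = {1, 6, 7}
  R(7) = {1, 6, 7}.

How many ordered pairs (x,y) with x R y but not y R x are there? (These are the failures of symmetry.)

R is symmetric; there are no such tuples.

0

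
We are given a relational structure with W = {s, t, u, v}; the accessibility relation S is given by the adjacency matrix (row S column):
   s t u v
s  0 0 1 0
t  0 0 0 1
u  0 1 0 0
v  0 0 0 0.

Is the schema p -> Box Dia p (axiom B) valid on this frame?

No

The schema B characterises exactly the symmetric frames.
Symmetric: no — s S u but not u S s.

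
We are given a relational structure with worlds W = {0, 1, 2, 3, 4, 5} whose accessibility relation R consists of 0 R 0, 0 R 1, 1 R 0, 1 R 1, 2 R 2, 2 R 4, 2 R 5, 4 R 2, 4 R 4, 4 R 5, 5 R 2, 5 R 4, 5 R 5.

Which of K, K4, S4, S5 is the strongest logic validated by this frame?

K4

Transitive (axiom 4): yes — every two-step R-path is closed by a direct edge.
Reflexive (axiom T): no — 3 is not related to itself.
Euclidean (axiom 5): yes — any two successors of a common world are R-related.
So F validates K, K4; S4 would additionally require R to be reflexive. The strongest is K4.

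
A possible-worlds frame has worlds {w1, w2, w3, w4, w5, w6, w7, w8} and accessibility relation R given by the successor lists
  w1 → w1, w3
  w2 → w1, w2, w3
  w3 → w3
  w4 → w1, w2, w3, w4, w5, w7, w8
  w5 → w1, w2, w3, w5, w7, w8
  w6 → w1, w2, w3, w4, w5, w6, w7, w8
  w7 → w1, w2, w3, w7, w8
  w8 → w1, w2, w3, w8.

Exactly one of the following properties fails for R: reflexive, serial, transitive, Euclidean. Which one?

Euclidean

Reflexive: yes — every world is R-related to itself.
Serial: yes — every world has a successor (e.g. w1 R w1).
Transitive: yes — every two-step R-path is closed by a direct edge.
Euclidean: no — w2 R w3 and w2 R w1, but not w3 R w1.
Only Euclidean fails.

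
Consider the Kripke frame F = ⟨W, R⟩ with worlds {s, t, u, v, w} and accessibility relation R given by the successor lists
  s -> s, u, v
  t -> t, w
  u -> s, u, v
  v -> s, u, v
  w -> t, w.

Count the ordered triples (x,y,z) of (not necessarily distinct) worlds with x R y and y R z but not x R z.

0

R is transitive; there are no such tuples.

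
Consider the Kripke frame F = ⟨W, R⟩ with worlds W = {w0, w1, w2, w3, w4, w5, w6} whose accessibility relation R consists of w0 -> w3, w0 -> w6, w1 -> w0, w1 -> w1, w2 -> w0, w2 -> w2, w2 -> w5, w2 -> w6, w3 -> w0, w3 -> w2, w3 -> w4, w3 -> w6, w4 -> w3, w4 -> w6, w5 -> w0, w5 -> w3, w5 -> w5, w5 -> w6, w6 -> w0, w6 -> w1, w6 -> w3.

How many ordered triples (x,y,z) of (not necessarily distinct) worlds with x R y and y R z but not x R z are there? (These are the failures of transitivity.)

Enumerating: (w0,w3,w0), (w0,w3,w2), (w0,w3,w4), (w0,w6,w0), (w0,w6,w1), (w1,w0,w3), (w1,w0,w6), (w2,w0,w3), (w2,w5,w3), (w2,w6,w1), (w2,w6,w3), (w3,w0,w3), … and 16 more.
Total: 28.

28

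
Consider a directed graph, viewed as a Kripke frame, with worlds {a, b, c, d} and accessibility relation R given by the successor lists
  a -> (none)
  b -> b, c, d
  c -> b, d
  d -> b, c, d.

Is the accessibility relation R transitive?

No

Transitive: no — c R b and b R c, but not c R c.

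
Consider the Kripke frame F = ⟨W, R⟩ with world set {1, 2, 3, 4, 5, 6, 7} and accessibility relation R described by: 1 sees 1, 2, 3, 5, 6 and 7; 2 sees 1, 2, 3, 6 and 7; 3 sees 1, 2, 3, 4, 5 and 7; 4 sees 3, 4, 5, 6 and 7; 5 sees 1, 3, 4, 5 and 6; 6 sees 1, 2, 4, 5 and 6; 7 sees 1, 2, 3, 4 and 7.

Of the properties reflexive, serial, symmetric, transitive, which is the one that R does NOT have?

transitive

Reflexive: yes — every world is R-related to itself.
Serial: yes — every world has a successor (e.g. 1 R 1).
Symmetric: yes — every pair in R has its reverse in R.
Transitive: no — 1 R 3 and 3 R 4, but not 1 R 4.
Only transitive fails.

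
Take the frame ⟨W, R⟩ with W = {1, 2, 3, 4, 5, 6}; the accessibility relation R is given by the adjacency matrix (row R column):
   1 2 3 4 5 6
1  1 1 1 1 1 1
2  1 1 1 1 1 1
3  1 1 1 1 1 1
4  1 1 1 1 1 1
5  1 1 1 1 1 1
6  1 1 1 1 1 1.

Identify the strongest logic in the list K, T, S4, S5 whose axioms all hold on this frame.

S5

Reflexive (axiom T): yes — every world is R-related to itself.
Transitive (axiom 4): yes — every two-step R-path is closed by a direct edge.
Euclidean (axiom 5): yes — any two successors of a common world are R-related.
So F validates K, T, S4, S5. The strongest is S5.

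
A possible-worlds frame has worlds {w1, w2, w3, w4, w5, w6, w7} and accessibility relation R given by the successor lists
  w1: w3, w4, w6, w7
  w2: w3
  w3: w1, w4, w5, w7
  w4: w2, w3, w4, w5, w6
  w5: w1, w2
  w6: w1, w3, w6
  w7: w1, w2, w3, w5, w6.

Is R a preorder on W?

Reflexive: no — w1 is not related to itself.
Transitive: no — w1 R w3 and w3 R w5, but not w1 R w5.
So R is not a preorder.

No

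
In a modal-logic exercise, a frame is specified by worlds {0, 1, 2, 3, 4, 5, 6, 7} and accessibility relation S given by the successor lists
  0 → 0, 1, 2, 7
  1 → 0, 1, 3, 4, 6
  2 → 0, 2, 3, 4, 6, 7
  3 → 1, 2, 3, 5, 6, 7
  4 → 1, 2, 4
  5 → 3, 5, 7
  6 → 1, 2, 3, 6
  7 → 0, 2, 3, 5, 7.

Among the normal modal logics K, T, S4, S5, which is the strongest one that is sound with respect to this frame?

Reflexive (axiom T): yes — every world is S-related to itself.
Transitive (axiom 4): no — 0 S 1 and 1 S 3, but not 0 S 3.
Euclidean (axiom 5): no — 0 S 1 and 0 S 2, but not 1 S 2.
So F validates K, T; S4 would additionally require S to be transitive. The strongest is T.

T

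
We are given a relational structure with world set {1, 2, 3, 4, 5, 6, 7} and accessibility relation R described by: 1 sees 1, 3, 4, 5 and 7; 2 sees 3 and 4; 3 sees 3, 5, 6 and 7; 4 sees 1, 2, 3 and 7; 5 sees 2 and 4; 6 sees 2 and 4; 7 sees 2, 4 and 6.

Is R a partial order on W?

No

Reflexive: no — 2 is not related to itself.
Transitive: no — 1 R 3 and 3 R 6, but not 1 R 6.
Antisymmetric: no — 1 R 4 and 4 R 1 with 1 ≠ 4.
So R is not a partial order.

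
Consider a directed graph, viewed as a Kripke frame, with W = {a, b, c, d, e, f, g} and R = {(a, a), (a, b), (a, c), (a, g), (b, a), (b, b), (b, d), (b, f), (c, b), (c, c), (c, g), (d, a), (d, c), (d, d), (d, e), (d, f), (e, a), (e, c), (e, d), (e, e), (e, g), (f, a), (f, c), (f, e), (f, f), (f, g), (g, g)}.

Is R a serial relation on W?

Yes

Serial: yes — every world has a successor (e.g. a R a).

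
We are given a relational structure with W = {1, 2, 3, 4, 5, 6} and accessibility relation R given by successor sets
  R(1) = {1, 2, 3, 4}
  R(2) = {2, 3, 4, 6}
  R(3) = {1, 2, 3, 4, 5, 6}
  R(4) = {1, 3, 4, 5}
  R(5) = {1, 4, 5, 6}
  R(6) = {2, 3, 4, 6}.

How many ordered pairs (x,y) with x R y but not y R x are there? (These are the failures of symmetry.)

Enumerating: (1,2), (2,4), (3,5), (5,1), (5,6), (6,4).

6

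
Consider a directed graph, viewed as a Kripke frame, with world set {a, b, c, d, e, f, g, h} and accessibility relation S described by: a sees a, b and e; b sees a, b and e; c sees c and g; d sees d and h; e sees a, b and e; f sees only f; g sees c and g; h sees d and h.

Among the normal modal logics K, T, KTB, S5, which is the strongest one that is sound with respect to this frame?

S5

Reflexive (axiom T): yes — every world is S-related to itself.
Symmetric (axiom B): yes — every pair in S has its reverse in S.
Euclidean (axiom 5): yes — any two successors of a common world are S-related.
So F validates K, T, KTB, S5. The strongest is S5.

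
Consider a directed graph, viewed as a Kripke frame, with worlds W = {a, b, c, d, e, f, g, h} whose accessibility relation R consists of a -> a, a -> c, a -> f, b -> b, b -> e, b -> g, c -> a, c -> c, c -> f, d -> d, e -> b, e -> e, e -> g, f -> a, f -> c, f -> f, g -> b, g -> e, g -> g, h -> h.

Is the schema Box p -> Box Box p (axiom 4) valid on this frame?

Yes

The schema 4 characterises exactly the transitive frames.
Transitive: yes — every two-step R-path is closed by a direct edge.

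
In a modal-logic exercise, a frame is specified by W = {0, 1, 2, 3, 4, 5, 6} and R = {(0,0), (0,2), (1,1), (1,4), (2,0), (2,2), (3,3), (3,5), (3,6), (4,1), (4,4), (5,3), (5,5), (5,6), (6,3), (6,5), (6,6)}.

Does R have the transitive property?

Yes

Transitive: yes — every two-step R-path is closed by a direct edge.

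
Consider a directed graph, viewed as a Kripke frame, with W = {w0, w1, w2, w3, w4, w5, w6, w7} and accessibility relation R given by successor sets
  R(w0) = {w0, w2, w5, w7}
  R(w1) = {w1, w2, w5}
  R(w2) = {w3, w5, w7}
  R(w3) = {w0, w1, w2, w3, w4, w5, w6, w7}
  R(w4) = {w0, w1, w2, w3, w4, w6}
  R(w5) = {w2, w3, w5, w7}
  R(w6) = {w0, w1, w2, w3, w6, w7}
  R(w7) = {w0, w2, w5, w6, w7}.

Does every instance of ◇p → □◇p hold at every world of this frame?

No

Axiom 5 corresponds to the accessibility relation being Euclidean.
Euclidean: no — w2 R w7 and w2 R w3, but not w7 R w3.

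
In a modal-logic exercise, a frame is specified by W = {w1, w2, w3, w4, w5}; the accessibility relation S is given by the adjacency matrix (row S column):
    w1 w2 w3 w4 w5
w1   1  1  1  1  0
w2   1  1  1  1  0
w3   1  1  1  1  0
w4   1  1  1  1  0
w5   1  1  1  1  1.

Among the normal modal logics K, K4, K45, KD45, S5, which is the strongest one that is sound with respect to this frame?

K4

Transitive (axiom 4): yes — every two-step S-path is closed by a direct edge.
Euclidean (axiom 5): no — w5 S w1 and w5 S w5, but not w1 S w5.
Serial (axiom D): yes — every world has a successor (e.g. w1 S w1).
Reflexive (axiom T): yes — every world is S-related to itself.
So F validates K, K4; K45 would additionally require S to be Euclidean. The strongest is K4.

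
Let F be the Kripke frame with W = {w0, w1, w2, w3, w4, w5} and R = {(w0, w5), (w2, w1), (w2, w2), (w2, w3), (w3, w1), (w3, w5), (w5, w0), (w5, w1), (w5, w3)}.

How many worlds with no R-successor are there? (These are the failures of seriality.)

2

Enumerating: w1, w4.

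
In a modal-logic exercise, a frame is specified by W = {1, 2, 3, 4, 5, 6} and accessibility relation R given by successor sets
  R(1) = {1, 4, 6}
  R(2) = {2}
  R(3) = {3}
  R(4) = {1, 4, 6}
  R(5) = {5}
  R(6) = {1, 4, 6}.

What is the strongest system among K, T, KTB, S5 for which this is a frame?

S5

Reflexive (axiom T): yes — every world is R-related to itself.
Symmetric (axiom B): yes — every pair in R has its reverse in R.
Euclidean (axiom 5): yes — any two successors of a common world are R-related.
So F validates K, T, KTB, S5. The strongest is S5.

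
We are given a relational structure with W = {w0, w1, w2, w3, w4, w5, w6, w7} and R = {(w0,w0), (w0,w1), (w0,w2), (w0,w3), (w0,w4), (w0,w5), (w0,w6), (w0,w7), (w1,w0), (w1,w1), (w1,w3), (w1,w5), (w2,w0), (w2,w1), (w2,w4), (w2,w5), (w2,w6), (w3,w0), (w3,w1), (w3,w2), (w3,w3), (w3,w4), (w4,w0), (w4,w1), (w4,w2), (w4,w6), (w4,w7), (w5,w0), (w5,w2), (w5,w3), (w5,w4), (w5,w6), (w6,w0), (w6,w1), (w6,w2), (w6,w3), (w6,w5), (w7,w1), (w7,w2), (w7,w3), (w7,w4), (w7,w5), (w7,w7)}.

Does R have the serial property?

Yes

Serial: yes — every world has a successor (e.g. w0 R w0).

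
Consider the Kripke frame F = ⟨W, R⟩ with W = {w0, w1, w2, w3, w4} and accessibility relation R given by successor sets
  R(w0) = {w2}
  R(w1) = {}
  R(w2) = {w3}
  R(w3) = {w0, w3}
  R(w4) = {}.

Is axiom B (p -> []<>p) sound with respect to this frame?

No

By correspondence theory, B is valid on a frame iff R is symmetric.
Symmetric: no — w0 R w2 but not w2 R w0.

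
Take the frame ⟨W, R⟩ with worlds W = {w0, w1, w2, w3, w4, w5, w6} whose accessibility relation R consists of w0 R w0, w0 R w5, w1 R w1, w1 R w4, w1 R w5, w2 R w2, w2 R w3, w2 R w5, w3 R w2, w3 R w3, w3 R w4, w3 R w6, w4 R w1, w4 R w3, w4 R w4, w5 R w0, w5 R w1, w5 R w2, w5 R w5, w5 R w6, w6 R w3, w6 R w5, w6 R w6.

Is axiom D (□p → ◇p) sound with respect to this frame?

Yes

Axiom D corresponds to the accessibility relation being serial.
Serial: yes — every world has a successor (e.g. w0 R w0).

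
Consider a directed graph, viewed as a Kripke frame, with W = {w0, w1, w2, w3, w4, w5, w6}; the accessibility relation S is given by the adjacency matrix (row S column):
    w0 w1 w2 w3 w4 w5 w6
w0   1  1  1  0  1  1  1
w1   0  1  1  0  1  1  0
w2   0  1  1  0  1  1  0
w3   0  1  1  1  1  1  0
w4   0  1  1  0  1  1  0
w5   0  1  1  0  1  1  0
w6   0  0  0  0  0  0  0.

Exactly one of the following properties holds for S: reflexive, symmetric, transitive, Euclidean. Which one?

Reflexive: no — w6 is not related to itself.
Symmetric: no — w0 S w1 but not w1 S w0.
Transitive: yes — every two-step S-path is closed by a direct edge.
Euclidean: no — w0 S w1 and w0 S w6, but not w1 S w6.
Only transitive holds.

transitive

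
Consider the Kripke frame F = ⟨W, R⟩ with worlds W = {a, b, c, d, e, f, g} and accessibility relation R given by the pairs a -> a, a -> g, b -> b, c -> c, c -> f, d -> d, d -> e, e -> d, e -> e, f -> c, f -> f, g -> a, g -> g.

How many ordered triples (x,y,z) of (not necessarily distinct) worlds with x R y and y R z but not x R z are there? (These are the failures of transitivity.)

0

R is transitive; there are no such tuples.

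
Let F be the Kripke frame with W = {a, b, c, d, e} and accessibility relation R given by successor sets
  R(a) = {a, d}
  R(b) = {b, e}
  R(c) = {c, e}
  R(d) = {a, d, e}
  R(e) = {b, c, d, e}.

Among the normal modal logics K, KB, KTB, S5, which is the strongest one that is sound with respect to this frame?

Symmetric (axiom B): yes — every pair in R has its reverse in R.
Reflexive (axiom T): yes — every world is R-related to itself.
Euclidean (axiom 5): no — d R a and d R e, but not a R e.
So F validates K, KB, KTB; S5 would additionally require R to be Euclidean. The strongest is KTB.

KTB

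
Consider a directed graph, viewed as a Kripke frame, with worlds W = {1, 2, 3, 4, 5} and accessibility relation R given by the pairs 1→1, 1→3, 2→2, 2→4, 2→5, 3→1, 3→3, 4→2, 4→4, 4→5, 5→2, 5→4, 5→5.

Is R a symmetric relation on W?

Yes

Symmetric: yes — every pair in R has its reverse in R.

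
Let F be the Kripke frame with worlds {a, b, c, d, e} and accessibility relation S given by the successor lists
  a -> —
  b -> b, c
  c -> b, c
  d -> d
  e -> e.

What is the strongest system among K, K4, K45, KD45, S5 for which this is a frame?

Transitive (axiom 4): yes — every two-step S-path is closed by a direct edge.
Euclidean (axiom 5): yes — any two successors of a common world are S-related.
Serial (axiom D): no — a has no S-successor.
Reflexive (axiom T): no — a is not related to itself.
So F validates K, K4, K45; KD45 would additionally require S to be serial. The strongest is K45.

K45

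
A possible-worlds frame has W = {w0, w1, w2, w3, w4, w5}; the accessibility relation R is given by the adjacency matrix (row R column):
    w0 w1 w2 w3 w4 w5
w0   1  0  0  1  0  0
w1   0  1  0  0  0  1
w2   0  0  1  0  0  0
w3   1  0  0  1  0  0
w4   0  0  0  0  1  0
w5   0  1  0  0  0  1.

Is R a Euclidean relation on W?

Yes

Euclidean: yes — any two successors of a common world are R-related.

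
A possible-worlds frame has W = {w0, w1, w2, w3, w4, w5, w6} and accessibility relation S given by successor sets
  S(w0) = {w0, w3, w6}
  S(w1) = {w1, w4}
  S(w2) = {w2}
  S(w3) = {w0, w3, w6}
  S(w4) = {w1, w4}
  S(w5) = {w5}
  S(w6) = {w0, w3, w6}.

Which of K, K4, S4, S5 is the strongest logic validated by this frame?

Transitive (axiom 4): yes — every two-step S-path is closed by a direct edge.
Reflexive (axiom T): yes — every world is S-related to itself.
Euclidean (axiom 5): yes — any two successors of a common world are S-related.
So F validates K, K4, S4, S5. The strongest is S5.

S5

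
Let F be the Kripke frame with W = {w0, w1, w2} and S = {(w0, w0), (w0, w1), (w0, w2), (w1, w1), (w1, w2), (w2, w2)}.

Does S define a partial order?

Reflexive: yes — every world is S-related to itself.
Transitive: yes — every two-step S-path is closed by a direct edge.
Antisymmetric: yes — no distinct pair is related both ways.
So S is a partial order.

Yes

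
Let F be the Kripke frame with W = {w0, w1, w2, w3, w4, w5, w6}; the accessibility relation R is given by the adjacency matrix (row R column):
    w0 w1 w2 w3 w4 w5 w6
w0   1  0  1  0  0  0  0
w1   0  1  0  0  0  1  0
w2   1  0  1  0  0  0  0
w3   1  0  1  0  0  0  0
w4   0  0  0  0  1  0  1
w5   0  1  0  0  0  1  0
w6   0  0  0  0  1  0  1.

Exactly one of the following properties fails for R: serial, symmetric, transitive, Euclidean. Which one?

Serial: yes — every world has a successor (e.g. w0 R w0).
Symmetric: no — w3 R w0 but not w0 R w3.
Transitive: yes — every two-step R-path is closed by a direct edge.
Euclidean: yes — any two successors of a common world are R-related.
Only symmetric fails.

symmetric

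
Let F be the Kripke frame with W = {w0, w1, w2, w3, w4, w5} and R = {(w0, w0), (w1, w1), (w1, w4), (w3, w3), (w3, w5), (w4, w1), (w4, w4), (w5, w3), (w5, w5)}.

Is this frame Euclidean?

Yes

Euclidean: yes — any two successors of a common world are R-related.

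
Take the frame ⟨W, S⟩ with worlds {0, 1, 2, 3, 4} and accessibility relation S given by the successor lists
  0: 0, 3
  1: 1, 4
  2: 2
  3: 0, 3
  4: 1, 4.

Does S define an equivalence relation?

Yes

Reflexive: yes — every world is S-related to itself.
Symmetric: yes — every pair in S has its reverse in S.
Transitive: yes — every two-step S-path is closed by a direct edge.
So S is an equivalence relation.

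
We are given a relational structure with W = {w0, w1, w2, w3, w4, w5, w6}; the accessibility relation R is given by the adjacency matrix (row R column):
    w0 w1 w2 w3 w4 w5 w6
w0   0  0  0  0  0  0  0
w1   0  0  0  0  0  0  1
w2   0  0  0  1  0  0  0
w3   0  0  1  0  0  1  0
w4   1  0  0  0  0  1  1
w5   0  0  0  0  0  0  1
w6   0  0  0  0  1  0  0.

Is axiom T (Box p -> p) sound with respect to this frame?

No

Axiom T corresponds to the accessibility relation being reflexive.
Reflexive: no — w0 is not related to itself.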